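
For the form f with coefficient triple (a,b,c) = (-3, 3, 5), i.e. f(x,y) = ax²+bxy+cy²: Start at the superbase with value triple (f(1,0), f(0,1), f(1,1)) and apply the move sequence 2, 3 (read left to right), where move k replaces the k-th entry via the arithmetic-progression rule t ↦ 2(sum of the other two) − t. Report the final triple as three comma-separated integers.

start (-3,5,5) = (f(1,0),f(0,1),f(1,1))
replace slot 2: 2·((-3)+5) − 5 = -1 → (-3,-1,5)
replace slot 3: 2·((-3)+(-1)) − 5 = -13 → (-3,-1,-13)

-3,-1,-13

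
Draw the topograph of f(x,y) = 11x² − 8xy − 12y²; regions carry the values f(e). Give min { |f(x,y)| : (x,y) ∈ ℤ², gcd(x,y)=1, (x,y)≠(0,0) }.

descent: ρ → (-12,8,11)  [lands on river]
river: ρ → (11,14,-9)
river: ρ → (-9,22,3)
river: ρ → (3,20,-16)
river: ρ → (-16,12,7)
river: ρ → (7,16,-12)
closes: descent 1, river 6
min |a| on river = 3

3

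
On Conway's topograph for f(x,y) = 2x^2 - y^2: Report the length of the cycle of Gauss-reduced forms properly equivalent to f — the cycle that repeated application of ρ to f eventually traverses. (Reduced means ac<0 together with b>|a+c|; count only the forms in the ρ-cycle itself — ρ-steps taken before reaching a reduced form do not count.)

D = 8, ⌊√D⌋ = 2
descent: ρ → (-1,2,1)  [lands on river]
river: ρ → (1,2,-1)
ρ-cycle length = 2 (tail of 1 descent step not counted)

2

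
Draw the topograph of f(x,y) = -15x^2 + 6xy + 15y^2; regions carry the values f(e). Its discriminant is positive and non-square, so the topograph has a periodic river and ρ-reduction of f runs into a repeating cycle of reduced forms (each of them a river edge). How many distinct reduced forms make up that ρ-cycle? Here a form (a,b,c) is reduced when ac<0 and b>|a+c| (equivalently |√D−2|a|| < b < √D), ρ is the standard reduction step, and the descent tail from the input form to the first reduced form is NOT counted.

D = 936, ⌊√D⌋ = 30
river: ρ → (15,24,-6)
river: ρ → (-6,24,15)
river: ρ → (15,6,-15)
river: ρ → (-15,24,6)
river: ρ → (6,24,-15)
river: ρ → (-15,6,15)
ρ-cycle length = 6 (tail of 0 descent steps not counted)

6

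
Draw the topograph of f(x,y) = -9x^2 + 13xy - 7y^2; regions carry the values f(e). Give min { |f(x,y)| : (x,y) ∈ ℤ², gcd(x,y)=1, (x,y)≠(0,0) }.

translate: b→5 (≡-13 mod 18), so (9,-13,7)→(9,5,3)
flip: (9,5,3)→(3,-5,9)
translate: b→1 (≡-5 mod 6), so (3,-5,9)→(3,1,7)
reduced (well bottom): (3,1,7) with a≤c, −a<b≤a
well minimum |f| = |-3| = 3 (negative-definite)

3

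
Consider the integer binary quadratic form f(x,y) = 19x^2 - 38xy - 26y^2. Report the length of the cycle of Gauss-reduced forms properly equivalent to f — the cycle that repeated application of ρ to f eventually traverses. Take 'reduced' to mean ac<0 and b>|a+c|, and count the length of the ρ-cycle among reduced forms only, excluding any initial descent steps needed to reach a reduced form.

D = 3420, ⌊√D⌋ = 58
descent: ρ → (-26,38,19)  [lands on river]
river: ρ → (19,38,-26)
river: ρ → (-26,14,31)
river: ρ → (31,48,-9)
river: ρ → (-9,42,46)
river: ρ → (46,50,-5)
river: ρ → (-5,50,46)
river: ρ → (46,42,-9)
river: ρ → (-9,48,31)
river: ρ → (31,14,-26)
ρ-cycle length = 10 (tail of 1 descent step not counted)

10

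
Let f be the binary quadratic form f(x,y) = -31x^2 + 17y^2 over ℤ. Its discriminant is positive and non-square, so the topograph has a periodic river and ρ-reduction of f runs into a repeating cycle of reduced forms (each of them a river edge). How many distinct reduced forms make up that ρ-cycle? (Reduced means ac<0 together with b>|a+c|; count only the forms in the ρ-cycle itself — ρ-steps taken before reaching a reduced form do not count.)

D = 2108, ⌊√D⌋ = 45
descent: ρ → (17,34,-14)  [lands on river]
river: ρ → (-14,22,29)
river: ρ → (29,36,-7)
river: ρ → (-7,34,34)
river: ρ → (34,34,-7)
river: ρ → (-7,36,29)
river: ρ → (29,22,-14)
river: ρ → (-14,34,17)
ρ-cycle length = 8 (tail of 1 descent step not counted)

8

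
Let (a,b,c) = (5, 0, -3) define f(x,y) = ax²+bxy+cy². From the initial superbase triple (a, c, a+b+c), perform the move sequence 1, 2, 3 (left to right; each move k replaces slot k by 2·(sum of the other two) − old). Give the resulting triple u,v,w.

start (5,-3,2) = (f(1,0),f(0,1),f(1,1))
replace slot 1: 2·((-3)+2) − 5 = -7 → (-7,-3,2)
replace slot 2: 2·((-7)+2) − (-3) = -7 → (-7,-7,2)
replace slot 3: 2·((-7)+(-7)) − 2 = -30 → (-7,-7,-30)

-7,-7,-30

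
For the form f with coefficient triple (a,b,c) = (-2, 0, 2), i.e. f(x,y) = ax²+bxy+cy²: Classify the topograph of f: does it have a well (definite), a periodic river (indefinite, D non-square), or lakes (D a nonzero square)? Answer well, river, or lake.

D = b²−4ac = 0² − 4·(-2)·2 = 16
D = 4² is a perfect square ⇒ form factors over ℤ ⇒ lakes

lake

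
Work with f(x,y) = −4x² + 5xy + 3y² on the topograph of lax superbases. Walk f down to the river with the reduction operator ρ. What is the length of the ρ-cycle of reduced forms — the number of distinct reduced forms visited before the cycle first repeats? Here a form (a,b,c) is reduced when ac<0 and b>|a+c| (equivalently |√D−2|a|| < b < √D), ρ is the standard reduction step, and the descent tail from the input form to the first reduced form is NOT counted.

D = 73, ⌊√D⌋ = 8
river: ρ → (3,7,-2)
river: ρ → (-2,5,6)
river: ρ → (6,7,-1)
river: ρ → (-1,7,6)
river: ρ → (6,5,-2)
river: ρ → (-2,7,3)
river: ρ → (3,5,-4)
river: ρ → (-4,3,4)
river: ρ → (4,5,-3)
river: ρ → (-3,7,2)
river: ρ → (2,5,-6)
river: ρ → (-6,7,1)
river: ρ → (1,7,-6)
river: ρ → (-6,5,2)
river: ρ → (2,7,-3)
river: ρ → (-3,5,4)
river: ρ → (4,3,-4)
river: ρ → (-4,5,3)
ρ-cycle length = 18 (tail of 0 descent steps not counted)

18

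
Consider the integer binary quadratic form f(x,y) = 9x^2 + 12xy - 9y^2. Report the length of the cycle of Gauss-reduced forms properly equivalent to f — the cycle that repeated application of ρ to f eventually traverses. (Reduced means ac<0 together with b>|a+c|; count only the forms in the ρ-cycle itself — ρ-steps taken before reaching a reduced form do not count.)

D = 468, ⌊√D⌋ = 21
river: ρ → (-9,6,12)
river: ρ → (12,18,-3)
river: ρ → (-3,18,12)
river: ρ → (12,6,-9)
river: ρ → (-9,12,9)
river: ρ → (9,6,-12)
river: ρ → (-12,18,3)
river: ρ → (3,18,-12)
river: ρ → (-12,6,9)
river: ρ → (9,12,-9)
ρ-cycle length = 10 (tail of 0 descent steps not counted)

10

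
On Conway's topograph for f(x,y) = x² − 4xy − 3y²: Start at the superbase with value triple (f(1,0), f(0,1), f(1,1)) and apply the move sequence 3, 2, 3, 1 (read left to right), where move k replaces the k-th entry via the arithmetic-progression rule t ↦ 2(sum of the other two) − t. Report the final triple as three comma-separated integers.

start (1,-3,-6) = (f(1,0),f(0,1),f(1,1))
replace slot 3: 2·(1+(-3)) − (-6) = 2 → (1,-3,2)
replace slot 2: 2·(1+2) − (-3) = 9 → (1,9,2)
replace slot 3: 2·(1+9) − 2 = 18 → (1,9,18)
replace slot 1: 2·(9+18) − 1 = 53 → (53,9,18)

53,9,18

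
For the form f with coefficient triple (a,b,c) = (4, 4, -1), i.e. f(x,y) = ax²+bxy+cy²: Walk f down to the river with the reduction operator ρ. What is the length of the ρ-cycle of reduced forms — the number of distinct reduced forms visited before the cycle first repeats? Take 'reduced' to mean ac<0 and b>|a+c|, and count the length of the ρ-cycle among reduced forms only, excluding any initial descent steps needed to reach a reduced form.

D = 32, ⌊√D⌋ = 5
river: ρ → (-1,4,4)
river: ρ → (4,4,-1)
ρ-cycle length = 2 (tail of 0 descent steps not counted)

2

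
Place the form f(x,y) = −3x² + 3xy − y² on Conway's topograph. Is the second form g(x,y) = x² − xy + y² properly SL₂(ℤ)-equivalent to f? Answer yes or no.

D₁ = -3, D₂ = -3
f is negative-definite; reduce −f:
−f: translate: b→3 (≡-3 mod 6), so (3,-3,1)→(3,3,1)
−f: flip: (3,3,1)→(1,-3,3)
−f: translate: b→1 (≡-3 mod 2), so (1,-3,3)→(1,1,1)
−f: reduced (well bottom): (1,1,1) with a≤c, −a<b≤a
flip sign back: reduced form of f is (-1,-1,-1)
g: translate: b→1 (≡-1 mod 2), so (1,-1,1)→(1,1,1)
g: reduced (well bottom): (1,1,1) with a≤c, −a<b≤a
reduced forms (-1, -1, -1) vs (1, 1, 1) ⇒ inequivalent

no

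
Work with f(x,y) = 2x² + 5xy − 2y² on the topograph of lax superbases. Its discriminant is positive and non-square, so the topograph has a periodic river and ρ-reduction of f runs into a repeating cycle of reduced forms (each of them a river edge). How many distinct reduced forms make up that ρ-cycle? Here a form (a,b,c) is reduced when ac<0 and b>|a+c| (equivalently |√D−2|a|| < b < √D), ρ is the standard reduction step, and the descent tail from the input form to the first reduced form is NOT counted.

D = 41, ⌊√D⌋ = 6
river: ρ → (-2,3,4)
river: ρ → (4,5,-1)
river: ρ → (-1,5,4)
river: ρ → (4,3,-2)
river: ρ → (-2,5,2)
river: ρ → (2,3,-4)
river: ρ → (-4,5,1)
river: ρ → (1,5,-4)
river: ρ → (-4,3,2)
river: ρ → (2,5,-2)
ρ-cycle length = 10 (tail of 0 descent steps not counted)

10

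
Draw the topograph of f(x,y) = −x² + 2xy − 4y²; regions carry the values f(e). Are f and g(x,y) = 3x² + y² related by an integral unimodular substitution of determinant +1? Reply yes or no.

D₁ = -12, D₂ = -12
f is negative-definite; reduce −f:
−f: translate: b→0 (≡-2 mod 2), so (1,-2,4)→(1,0,3)
−f: reduced (well bottom): (1,0,3) with a≤c, −a<b≤a
flip sign back: reduced form of f is (-1,0,-3)
g: flip: (3,0,1)→(1,0,3)
g: reduced (well bottom): (1,0,3) with a≤c, −a<b≤a
reduced forms (-1, 0, -3) vs (1, 0, 3) ⇒ inequivalent

no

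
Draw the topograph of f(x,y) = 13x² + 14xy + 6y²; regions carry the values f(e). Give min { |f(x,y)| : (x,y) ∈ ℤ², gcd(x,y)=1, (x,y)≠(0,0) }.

translate: b→-12 (≡14 mod 26), so (13,14,6)→(13,-12,5)
flip: (13,-12,5)→(5,12,13)
translate: b→2 (≡12 mod 10), so (5,12,13)→(5,2,6)
reduced (well bottom): (5,2,6) with a≤c, −a<b≤a
well minimum = a = 5

5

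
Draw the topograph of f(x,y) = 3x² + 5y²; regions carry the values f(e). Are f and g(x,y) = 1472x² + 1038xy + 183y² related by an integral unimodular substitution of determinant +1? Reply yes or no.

D₁ = -60, D₂ = -60
f: reduced (well bottom): (3,0,5) with a≤c, −a<b≤a
g: flip: (1472,1038,183)→(183,-1038,1472)
g: translate: b→60 (≡-1038 mod 366), so (183,-1038,1472)→(183,60,5)
g: flip: (183,60,5)→(5,-60,183)
g: translate: b→0 (≡-60 mod 10), so (5,-60,183)→(5,0,3)
g: flip: (5,0,3)→(3,0,5)
g: reduced (well bottom): (3,0,5) with a≤c, −a<b≤a
reduced forms (3, 0, 5) vs (3, 0, 5) ⇒ equivalent

yes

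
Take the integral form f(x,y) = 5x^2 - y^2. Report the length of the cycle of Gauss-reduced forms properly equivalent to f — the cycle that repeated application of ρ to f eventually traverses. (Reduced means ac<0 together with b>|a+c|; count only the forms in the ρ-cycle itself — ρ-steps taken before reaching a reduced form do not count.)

D = 20, ⌊√D⌋ = 4
descent: ρ → (-1,4,1)  [lands on river]
river: ρ → (1,4,-1)
ρ-cycle length = 2 (tail of 1 descent step not counted)

2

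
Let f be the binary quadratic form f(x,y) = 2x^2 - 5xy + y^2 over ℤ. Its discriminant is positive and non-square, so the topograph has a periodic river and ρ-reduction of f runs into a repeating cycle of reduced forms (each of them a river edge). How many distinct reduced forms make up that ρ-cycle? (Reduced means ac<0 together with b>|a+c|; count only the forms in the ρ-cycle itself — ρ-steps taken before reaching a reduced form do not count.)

D = 17, ⌊√D⌋ = 4
descent: ρ → (1,3,-2)  [lands on river]
river: ρ → (-2,1,2)
river: ρ → (2,3,-1)
river: ρ → (-1,3,2)
river: ρ → (2,1,-2)
river: ρ → (-2,3,1)
ρ-cycle length = 6 (tail of 1 descent step not counted)

6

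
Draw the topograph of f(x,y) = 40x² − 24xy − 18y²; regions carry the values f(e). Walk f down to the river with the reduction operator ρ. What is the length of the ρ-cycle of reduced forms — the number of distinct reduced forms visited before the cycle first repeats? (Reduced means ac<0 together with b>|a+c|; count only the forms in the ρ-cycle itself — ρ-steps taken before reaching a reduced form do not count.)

D = 3456, ⌊√D⌋ = 58
descent: ρ → (-18,24,40)  [lands on river]
river: ρ → (40,56,-2)
river: ρ → (-2,56,40)
river: ρ → (40,24,-18)
river: ρ → (-18,48,16)
river: ρ → (16,48,-18)
ρ-cycle length = 6 (tail of 1 descent step not counted)

6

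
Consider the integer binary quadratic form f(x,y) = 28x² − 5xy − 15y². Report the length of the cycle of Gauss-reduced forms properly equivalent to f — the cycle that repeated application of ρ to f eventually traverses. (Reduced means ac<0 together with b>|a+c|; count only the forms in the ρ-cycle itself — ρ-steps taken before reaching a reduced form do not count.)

D = 1705, ⌊√D⌋ = 41
descent: ρ → (-15,35,8)  [lands on river]
river: ρ → (8,29,-27)
river: ρ → (-27,25,10)
river: ρ → (10,35,-12)
river: ρ → (-12,37,7)
river: ρ → (7,33,-22)
river: ρ → (-22,11,18)
river: ρ → (18,25,-15)
ρ-cycle length = 8 (tail of 1 descent step not counted)

8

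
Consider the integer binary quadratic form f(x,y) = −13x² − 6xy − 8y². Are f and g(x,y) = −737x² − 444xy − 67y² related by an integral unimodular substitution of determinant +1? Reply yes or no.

D₁ = -380, D₂ = -380
f is negative-definite; reduce −f:
−f: flip: (13,6,8)→(8,-6,13)
−f: reduced (well bottom): (8,-6,13) with a≤c, −a<b≤a
flip sign back: reduced form of f is (-8,6,-13)
g is negative-definite; reduce −g:
−g: flip: (737,444,67)→(67,-444,737)
−g: translate: b→-42 (≡-444 mod 134), so (67,-444,737)→(67,-42,8)
−g: flip: (67,-42,8)→(8,42,67)
−g: translate: b→-6 (≡42 mod 16), so (8,42,67)→(8,-6,13)
−g: reduced (well bottom): (8,-6,13) with a≤c, −a<b≤a
flip sign back: reduced form of g is (-8,6,-13)
reduced forms (-8, 6, -13) vs (-8, 6, -13) ⇒ equivalent

yes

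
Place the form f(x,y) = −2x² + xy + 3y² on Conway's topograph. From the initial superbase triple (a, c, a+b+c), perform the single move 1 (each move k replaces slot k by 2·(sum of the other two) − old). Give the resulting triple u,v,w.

start (-2,3,2) = (f(1,0),f(0,1),f(1,1))
replace slot 1: 2·(3+2) − (-2) = 12 → (12,3,2)

12,3,2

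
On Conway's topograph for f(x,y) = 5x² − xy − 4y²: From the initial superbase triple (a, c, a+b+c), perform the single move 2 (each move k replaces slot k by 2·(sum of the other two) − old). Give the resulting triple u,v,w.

start (5,-4,0) = (f(1,0),f(0,1),f(1,1))
replace slot 2: 2·(5+0) − (-4) = 14 → (5,14,0)

5,14,0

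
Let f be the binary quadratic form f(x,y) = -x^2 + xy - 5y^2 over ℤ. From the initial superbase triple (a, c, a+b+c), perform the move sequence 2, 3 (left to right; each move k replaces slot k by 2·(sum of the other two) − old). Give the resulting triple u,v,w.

start (-1,-5,-5) = (f(1,0),f(0,1),f(1,1))
replace slot 2: 2·((-1)+(-5)) − (-5) = -7 → (-1,-7,-5)
replace slot 3: 2·((-1)+(-7)) − (-5) = -11 → (-1,-7,-11)

-1,-7,-11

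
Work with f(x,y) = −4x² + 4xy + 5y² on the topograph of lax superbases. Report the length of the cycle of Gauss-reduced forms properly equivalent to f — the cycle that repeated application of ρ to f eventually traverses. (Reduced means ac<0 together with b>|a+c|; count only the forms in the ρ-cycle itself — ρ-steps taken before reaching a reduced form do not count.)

D = 96, ⌊√D⌋ = 9
river: ρ → (5,6,-3)
river: ρ → (-3,6,5)
river: ρ → (5,4,-4)
river: ρ → (-4,4,5)
ρ-cycle length = 4 (tail of 0 descent steps not counted)

4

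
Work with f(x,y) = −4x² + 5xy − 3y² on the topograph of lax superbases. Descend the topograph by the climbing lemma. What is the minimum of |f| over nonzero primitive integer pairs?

translate: b→3 (≡-5 mod 8), so (4,-5,3)→(4,3,2)
flip: (4,3,2)→(2,-3,4)
translate: b→1 (≡-3 mod 4), so (2,-3,4)→(2,1,3)
reduced (well bottom): (2,1,3) with a≤c, −a<b≤a
well minimum |f| = |-2| = 2 (negative-definite)

2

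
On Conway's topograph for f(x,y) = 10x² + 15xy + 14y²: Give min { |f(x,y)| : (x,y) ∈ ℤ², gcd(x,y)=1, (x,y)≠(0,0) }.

translate: b→-5 (≡15 mod 20), so (10,15,14)→(10,-5,9)
flip: (10,-5,9)→(9,5,10)
reduced (well bottom): (9,5,10) with a≤c, −a<b≤a
well minimum = a = 9

9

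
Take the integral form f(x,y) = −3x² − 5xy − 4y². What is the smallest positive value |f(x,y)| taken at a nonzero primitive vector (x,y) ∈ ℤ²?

translate: b→-1 (≡5 mod 6), so (3,5,4)→(3,-1,2)
flip: (3,-1,2)→(2,1,3)
reduced (well bottom): (2,1,3) with a≤c, −a<b≤a
well minimum |f| = |-2| = 2 (negative-definite)

2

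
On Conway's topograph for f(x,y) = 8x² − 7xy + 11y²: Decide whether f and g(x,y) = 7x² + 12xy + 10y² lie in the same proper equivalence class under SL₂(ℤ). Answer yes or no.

D₁ = -303, D₂ = -136
discriminants differ ⇒ not SL₂(ℤ)-equivalent

no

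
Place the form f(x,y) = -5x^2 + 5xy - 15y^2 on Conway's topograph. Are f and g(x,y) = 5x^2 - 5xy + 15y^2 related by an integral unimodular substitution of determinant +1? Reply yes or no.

D₁ = -275, D₂ = -275
f is negative-definite; reduce −f:
−f: translate: b→5 (≡-5 mod 10), so (5,-5,15)→(5,5,15)
−f: reduced (well bottom): (5,5,15) with a≤c, −a<b≤a
flip sign back: reduced form of f is (-5,-5,-15)
g: translate: b→5 (≡-5 mod 10), so (5,-5,15)→(5,5,15)
g: reduced (well bottom): (5,5,15) with a≤c, −a<b≤a
reduced forms (-5, -5, -15) vs (5, 5, 15) ⇒ inequivalent

no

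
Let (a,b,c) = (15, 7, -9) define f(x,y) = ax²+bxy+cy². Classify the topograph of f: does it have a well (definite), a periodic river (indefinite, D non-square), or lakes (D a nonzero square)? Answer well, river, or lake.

D = b²−4ac = 7² − 4·15·(-9) = 589
D > 0 non-square ⇒ indefinite ⇒ periodic river

river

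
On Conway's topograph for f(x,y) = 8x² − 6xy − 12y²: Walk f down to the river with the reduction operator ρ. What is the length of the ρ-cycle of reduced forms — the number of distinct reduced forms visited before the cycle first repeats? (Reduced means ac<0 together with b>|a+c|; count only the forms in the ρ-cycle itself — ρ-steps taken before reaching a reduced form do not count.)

D = 420, ⌊√D⌋ = 20
descent: ρ → (-12,6,8)  [lands on river]
river: ρ → (8,10,-10)
river: ρ → (-10,10,8)
river: ρ → (8,6,-12)
river: ρ → (-12,18,2)
river: ρ → (2,18,-12)
ρ-cycle length = 6 (tail of 1 descent step not counted)

6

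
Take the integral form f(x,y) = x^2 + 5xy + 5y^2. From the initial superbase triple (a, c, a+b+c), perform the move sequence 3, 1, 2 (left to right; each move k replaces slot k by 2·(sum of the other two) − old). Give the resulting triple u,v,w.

start (1,5,11) = (f(1,0),f(0,1),f(1,1))
replace slot 3: 2·(1+5) − 11 = 1 → (1,5,1)
replace slot 1: 2·(5+1) − 1 = 11 → (11,5,1)
replace slot 2: 2·(11+1) − 5 = 19 → (11,19,1)

11,19,1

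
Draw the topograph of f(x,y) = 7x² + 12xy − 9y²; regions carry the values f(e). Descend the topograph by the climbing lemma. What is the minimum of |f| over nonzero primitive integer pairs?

river: ρ → (-9,6,10)
river: ρ → (10,14,-5)
river: ρ → (-5,16,7)
river: ρ → (7,12,-9)
closes: descent 0, river 4
min |a| on river = 5

5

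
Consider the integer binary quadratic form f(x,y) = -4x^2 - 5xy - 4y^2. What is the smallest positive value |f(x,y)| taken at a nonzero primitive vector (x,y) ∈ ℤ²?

translate: b→-3 (≡5 mod 8), so (4,5,4)→(4,-3,3)
flip: (4,-3,3)→(3,3,4)
reduced (well bottom): (3,3,4) with a≤c, −a<b≤a
well minimum |f| = |-3| = 3 (negative-definite)

3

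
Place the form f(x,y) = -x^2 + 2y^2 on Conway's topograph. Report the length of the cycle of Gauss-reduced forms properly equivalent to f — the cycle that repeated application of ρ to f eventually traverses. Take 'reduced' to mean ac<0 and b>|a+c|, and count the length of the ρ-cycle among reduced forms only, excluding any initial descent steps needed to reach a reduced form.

D = 8, ⌊√D⌋ = 2
descent: ρ → (2,0,-1)
descent: ρ → (-1,2,1)  [lands on river]
river: ρ → (1,2,-1)
ρ-cycle length = 2 (tail of 2 descent steps not counted)

2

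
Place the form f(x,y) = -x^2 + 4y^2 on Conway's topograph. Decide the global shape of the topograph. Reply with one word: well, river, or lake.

D = b²−4ac = 0² − 4·(-1)·4 = 16
D = 4² is a perfect square ⇒ form factors over ℤ ⇒ lakes

lake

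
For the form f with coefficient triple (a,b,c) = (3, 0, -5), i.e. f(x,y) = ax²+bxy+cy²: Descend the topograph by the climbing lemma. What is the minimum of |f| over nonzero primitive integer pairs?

descent: ρ → (-5,0,3)
descent: ρ → (3,6,-2)  [lands on river]
river: ρ → (-2,6,3)
closes: descent 2, river 2
min |a| on river = 2

2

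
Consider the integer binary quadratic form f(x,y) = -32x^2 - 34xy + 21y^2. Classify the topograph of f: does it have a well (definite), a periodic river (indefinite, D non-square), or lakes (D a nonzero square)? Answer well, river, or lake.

D = b²−4ac = (-34)² − 4·(-32)·21 = 3844
D = 62² is a perfect square ⇒ form factors over ℤ ⇒ lakes

lake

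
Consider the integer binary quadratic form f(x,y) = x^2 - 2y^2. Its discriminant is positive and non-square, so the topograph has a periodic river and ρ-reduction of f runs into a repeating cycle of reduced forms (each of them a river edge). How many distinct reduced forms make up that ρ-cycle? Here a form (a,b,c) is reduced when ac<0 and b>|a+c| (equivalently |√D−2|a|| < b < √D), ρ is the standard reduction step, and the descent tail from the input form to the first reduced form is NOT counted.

D = 8, ⌊√D⌋ = 2
descent: ρ → (-2,0,1)
descent: ρ → (1,2,-1)  [lands on river]
river: ρ → (-1,2,1)
ρ-cycle length = 2 (tail of 2 descent steps not counted)

2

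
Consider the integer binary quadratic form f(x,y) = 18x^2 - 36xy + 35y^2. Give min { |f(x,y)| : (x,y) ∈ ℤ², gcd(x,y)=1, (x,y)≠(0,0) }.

translate: b→0 (≡-36 mod 36), so (18,-36,35)→(18,0,17)
flip: (18,0,17)→(17,0,18)
reduced (well bottom): (17,0,18) with a≤c, −a<b≤a
well minimum = a = 17

17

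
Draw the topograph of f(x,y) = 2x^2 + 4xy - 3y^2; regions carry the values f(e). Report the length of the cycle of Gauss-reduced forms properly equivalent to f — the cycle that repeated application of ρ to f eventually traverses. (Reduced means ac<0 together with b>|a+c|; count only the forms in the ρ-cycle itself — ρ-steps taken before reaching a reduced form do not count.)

D = 40, ⌊√D⌋ = 6
river: ρ → (-3,2,3)
river: ρ → (3,4,-2)
river: ρ → (-2,4,3)
river: ρ → (3,2,-3)
river: ρ → (-3,4,2)
river: ρ → (2,4,-3)
ρ-cycle length = 6 (tail of 0 descent steps not counted)

6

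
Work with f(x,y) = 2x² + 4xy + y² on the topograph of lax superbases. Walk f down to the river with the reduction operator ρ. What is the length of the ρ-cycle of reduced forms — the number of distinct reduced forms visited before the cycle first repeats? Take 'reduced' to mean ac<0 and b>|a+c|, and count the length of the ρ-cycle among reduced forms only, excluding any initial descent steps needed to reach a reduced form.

D = 8, ⌊√D⌋ = 2
descent: ρ → (1,2,-1)  [lands on river]
river: ρ → (-1,2,1)
ρ-cycle length = 2 (tail of 1 descent step not counted)

2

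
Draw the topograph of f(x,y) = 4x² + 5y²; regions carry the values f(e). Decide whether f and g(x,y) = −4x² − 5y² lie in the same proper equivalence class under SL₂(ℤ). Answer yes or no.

D₁ = -80, D₂ = -80
f: reduced (well bottom): (4,0,5) with a≤c, −a<b≤a
g is negative-definite; reduce −g:
−g: reduced (well bottom): (4,0,5) with a≤c, −a<b≤a
flip sign back: reduced form of g is (-4,0,-5)
reduced forms (4, 0, 5) vs (-4, 0, -5) ⇒ inequivalent

no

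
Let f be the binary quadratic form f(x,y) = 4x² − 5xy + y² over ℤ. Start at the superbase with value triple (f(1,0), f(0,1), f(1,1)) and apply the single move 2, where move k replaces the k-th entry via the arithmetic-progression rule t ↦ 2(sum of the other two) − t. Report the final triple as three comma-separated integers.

start (4,1,0) = (f(1,0),f(0,1),f(1,1))
replace slot 2: 2·(4+0) − 1 = 7 → (4,7,0)

4,7,0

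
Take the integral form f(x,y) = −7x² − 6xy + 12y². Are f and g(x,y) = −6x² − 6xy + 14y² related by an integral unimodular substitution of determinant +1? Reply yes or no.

D₁ = 372, D₂ = 372
river cycle of f (length 10): (12, 6, -7), (-7, 8, 11), (11, 14, -4), (-4, 18, 3), (3, 18, -4), (-4, 14, 11), (11, 8, -7), (-7, 6, 12), (12, 18, -1), (-1, 18, 12)
river cycle of g (length 2): (-6, 18, 2), (2, 18, -6)
cycles differ ⇒ inequivalent

no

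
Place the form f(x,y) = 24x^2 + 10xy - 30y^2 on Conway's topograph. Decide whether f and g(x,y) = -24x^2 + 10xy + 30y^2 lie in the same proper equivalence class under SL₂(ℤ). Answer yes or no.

D₁ = 2980, D₂ = 2980
river cycle of f (length 18): (-30, 50, 4), (4, 54, -4), (-4, 50, 30), (30, 10, -24), (-24, 38, 16), (16, 26, -36), (-36, 46, 6), (6, 50, -20), (-20, 30, 26), (26, 22, -24), … (8 more)
river cycle of g (length 18): (30, 50, -4), (-4, 54, 4), (4, 50, -30), (-30, 10, 24), (24, 38, -16), (-16, 26, 36), (36, 46, -6), (-6, 50, 20), (20, 30, -26), (-26, 22, 24), … (8 more)
cycles differ ⇒ inequivalent

no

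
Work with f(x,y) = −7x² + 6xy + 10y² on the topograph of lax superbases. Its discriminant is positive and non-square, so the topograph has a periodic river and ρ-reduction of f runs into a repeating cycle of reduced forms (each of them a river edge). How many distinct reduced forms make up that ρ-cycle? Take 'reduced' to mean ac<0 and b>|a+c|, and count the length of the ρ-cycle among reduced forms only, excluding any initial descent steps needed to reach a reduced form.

D = 316, ⌊√D⌋ = 17
river: ρ → (10,14,-3)
river: ρ → (-3,16,5)
river: ρ → (5,14,-6)
river: ρ → (-6,10,9)
river: ρ → (9,8,-7)
river: ρ → (-7,6,10)
ρ-cycle length = 6 (tail of 0 descent steps not counted)

6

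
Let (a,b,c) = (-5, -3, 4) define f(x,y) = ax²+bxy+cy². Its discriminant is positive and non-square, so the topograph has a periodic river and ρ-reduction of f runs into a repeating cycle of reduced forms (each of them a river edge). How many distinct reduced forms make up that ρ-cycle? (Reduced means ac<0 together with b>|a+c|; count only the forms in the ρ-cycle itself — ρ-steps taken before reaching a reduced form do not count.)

D = 89, ⌊√D⌋ = 9
descent: ρ → (4,3,-5)  [lands on river]
river: ρ → (-5,7,2)
river: ρ → (2,9,-1)
river: ρ → (-1,9,2)
river: ρ → (2,7,-5)
river: ρ → (-5,3,4)
river: ρ → (4,5,-4)
river: ρ → (-4,3,5)
river: ρ → (5,7,-2)
river: ρ → (-2,9,1)
river: ρ → (1,9,-2)
river: ρ → (-2,7,5)
river: ρ → (5,3,-4)
river: ρ → (-4,5,4)
ρ-cycle length = 14 (tail of 1 descent step not counted)

14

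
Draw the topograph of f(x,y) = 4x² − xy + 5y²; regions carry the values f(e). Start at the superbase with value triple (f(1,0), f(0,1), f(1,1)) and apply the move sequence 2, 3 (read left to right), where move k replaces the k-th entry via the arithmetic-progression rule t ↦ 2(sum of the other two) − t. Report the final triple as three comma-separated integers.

start (4,5,8) = (f(1,0),f(0,1),f(1,1))
replace slot 2: 2·(4+8) − 5 = 19 → (4,19,8)
replace slot 3: 2·(4+19) − 8 = 38 → (4,19,38)

4,19,38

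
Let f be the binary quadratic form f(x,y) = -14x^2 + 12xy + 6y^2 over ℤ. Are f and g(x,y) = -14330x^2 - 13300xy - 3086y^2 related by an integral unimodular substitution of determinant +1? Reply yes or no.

D₁ = 480, D₂ = 480
river cycle of f (length 4): (6, 12, -14), (-14, 16, 4), (4, 16, -14), (-14, 12, 6)
river cycle of g (length 4): (-14, 12, 6), (6, 12, -14), (-14, 16, 4), (4, 16, -14)
cycles coincide ⇒ equivalent

yes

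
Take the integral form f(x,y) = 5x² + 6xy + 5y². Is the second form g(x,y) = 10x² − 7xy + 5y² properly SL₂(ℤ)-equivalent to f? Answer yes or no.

D₁ = -64, D₂ = -151
discriminants differ ⇒ not SL₂(ℤ)-equivalent

no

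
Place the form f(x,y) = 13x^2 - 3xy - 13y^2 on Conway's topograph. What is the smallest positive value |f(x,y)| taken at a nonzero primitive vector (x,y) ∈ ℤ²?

descent: ρ → (-13,3,13)  [lands on river]
river: ρ → (13,23,-3)
river: ρ → (-3,25,5)
river: ρ → (5,25,-3)
river: ρ → (-3,23,13)
river: ρ → (13,3,-13)
river: ρ → (-13,23,3)
river: ρ → (3,25,-5)
river: ρ → (-5,25,3)
river: ρ → (3,23,-13)
closes: descent 1, river 10
min |a| on river = 3

3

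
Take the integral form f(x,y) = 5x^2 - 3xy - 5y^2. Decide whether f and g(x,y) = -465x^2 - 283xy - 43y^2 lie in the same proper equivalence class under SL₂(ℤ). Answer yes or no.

D₁ = 109, D₂ = 109
river cycle of f (length 14): (-5, 3, 5), (5, 7, -3), (-3, 5, 7), (7, 9, -1), (-1, 9, 7), (7, 5, -3), (-3, 7, 5), (5, 3, -5), (-5, 7, 3), (3, 5, -7), … (4 more)
river cycle of g (length 14): (-3, 5, 7), (7, 9, -1), (-1, 9, 7), (7, 5, -3), (-3, 7, 5), (5, 3, -5), (-5, 7, 3), (3, 5, -7), (-7, 9, 1), (1, 9, -7), … (4 more)
cycles coincide ⇒ equivalent

yes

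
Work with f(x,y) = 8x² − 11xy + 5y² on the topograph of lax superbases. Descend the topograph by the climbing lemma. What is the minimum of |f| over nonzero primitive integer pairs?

translate: b→5 (≡-11 mod 16), so (8,-11,5)→(8,5,2)
flip: (8,5,2)→(2,-5,8)
translate: b→-1 (≡-5 mod 4), so (2,-5,8)→(2,-1,5)
reduced (well bottom): (2,-1,5) with a≤c, −a<b≤a
well minimum = a = 2

2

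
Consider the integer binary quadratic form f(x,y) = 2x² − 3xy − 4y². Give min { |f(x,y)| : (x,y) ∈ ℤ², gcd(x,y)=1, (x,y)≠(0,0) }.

descent: ρ → (-4,3,2)  [lands on river]
river: ρ → (2,5,-2)
river: ρ → (-2,3,4)
river: ρ → (4,5,-1)
river: ρ → (-1,5,4)
river: ρ → (4,3,-2)
river: ρ → (-2,5,2)
river: ρ → (2,3,-4)
river: ρ → (-4,5,1)
river: ρ → (1,5,-4)
closes: descent 1, river 10
min |a| on river = 1

1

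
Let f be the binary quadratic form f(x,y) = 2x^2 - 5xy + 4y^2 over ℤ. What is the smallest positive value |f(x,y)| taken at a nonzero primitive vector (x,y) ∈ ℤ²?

translate: b→-1 (≡-5 mod 4), so (2,-5,4)→(2,-1,1)
flip: (2,-1,1)→(1,1,2)
reduced (well bottom): (1,1,2) with a≤c, −a<b≤a
well minimum = a = 1

1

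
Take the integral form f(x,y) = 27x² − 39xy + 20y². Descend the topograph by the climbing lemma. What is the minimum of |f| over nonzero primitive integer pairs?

translate: b→15 (≡-39 mod 54), so (27,-39,20)→(27,15,8)
flip: (27,15,8)→(8,-15,27)
translate: b→1 (≡-15 mod 16), so (8,-15,27)→(8,1,20)
reduced (well bottom): (8,1,20) with a≤c, −a<b≤a
well minimum = a = 8

8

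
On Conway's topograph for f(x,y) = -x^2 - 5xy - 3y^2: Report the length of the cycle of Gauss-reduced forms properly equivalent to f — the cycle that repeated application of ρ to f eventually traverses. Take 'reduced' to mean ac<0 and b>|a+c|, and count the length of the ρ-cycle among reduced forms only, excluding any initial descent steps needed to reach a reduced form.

D = 13, ⌊√D⌋ = 3
descent: ρ → (-3,-1,1)
descent: ρ → (1,3,-1)  [lands on river]
river: ρ → (-1,3,1)
ρ-cycle length = 2 (tail of 2 descent steps not counted)

2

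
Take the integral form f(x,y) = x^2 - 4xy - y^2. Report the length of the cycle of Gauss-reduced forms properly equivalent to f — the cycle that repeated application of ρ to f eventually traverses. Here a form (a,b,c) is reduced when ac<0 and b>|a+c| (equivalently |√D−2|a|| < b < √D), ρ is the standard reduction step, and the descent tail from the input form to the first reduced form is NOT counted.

D = 20, ⌊√D⌋ = 4
descent: ρ → (-1,4,1)  [lands on river]
river: ρ → (1,4,-1)
ρ-cycle length = 2 (tail of 1 descent step not counted)

2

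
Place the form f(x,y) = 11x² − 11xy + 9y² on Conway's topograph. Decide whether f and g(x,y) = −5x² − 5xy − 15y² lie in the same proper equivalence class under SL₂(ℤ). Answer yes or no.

D₁ = -275, D₂ = -275
f: translate: b→11 (≡-11 mod 22), so (11,-11,9)→(11,11,9)
f: flip: (11,11,9)→(9,-11,11)
f: translate: b→7 (≡-11 mod 18), so (9,-11,11)→(9,7,9)
f: reduced (well bottom): (9,7,9) with a≤c, −a<b≤a
g is negative-definite; reduce −g:
−g: reduced (well bottom): (5,5,15) with a≤c, −a<b≤a
flip sign back: reduced form of g is (-5,-5,-15)
reduced forms (9, 7, 9) vs (-5, -5, -15) ⇒ inequivalent

no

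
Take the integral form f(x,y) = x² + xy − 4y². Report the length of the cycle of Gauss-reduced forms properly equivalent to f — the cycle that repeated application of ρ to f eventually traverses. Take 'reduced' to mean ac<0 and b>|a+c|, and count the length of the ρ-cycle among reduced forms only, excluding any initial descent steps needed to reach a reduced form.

D = 17, ⌊√D⌋ = 4
descent: ρ → (-4,-1,1)
descent: ρ → (1,3,-2)  [lands on river]
river: ρ → (-2,1,2)
river: ρ → (2,3,-1)
river: ρ → (-1,3,2)
river: ρ → (2,1,-2)
river: ρ → (-2,3,1)
ρ-cycle length = 6 (tail of 2 descent steps not counted)

6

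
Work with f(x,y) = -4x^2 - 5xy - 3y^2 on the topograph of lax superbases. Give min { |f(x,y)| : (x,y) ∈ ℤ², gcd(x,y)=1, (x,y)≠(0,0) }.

translate: b→-3 (≡5 mod 8), so (4,5,3)→(4,-3,2)
flip: (4,-3,2)→(2,3,4)
translate: b→-1 (≡3 mod 4), so (2,3,4)→(2,-1,3)
reduced (well bottom): (2,-1,3) with a≤c, −a<b≤a
well minimum |f| = |-2| = 2 (negative-definite)

2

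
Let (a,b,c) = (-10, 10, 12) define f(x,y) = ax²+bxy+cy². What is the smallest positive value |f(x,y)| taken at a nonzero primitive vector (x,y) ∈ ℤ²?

river: ρ → (12,14,-8)
river: ρ → (-8,18,8)
river: ρ → (8,14,-12)
river: ρ → (-12,10,10)
river: ρ → (10,10,-12)
river: ρ → (-12,14,8)
river: ρ → (8,18,-8)
river: ρ → (-8,14,12)
river: ρ → (12,10,-10)
river: ρ → (-10,10,12)
closes: descent 0, river 10
min |a| on river = 8

8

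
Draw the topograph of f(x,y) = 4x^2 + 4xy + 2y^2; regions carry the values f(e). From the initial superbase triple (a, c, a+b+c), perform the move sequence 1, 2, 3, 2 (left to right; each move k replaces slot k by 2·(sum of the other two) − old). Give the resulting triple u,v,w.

start (4,2,10) = (f(1,0),f(0,1),f(1,1))
replace slot 1: 2·(2+10) − 4 = 20 → (20,2,10)
replace slot 2: 2·(20+10) − 2 = 58 → (20,58,10)
replace slot 3: 2·(20+58) − 10 = 146 → (20,58,146)
replace slot 2: 2·(20+146) − 58 = 274 → (20,274,146)

20,274,146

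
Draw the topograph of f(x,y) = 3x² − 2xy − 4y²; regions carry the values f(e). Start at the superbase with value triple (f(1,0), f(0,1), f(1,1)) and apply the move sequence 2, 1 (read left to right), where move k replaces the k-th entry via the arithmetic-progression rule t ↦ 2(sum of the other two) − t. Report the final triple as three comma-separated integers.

start (3,-4,-3) = (f(1,0),f(0,1),f(1,1))
replace slot 2: 2·(3+(-3)) − (-4) = 4 → (3,4,-3)
replace slot 1: 2·(4+(-3)) − 3 = -1 → (-1,4,-3)

-1,4,-3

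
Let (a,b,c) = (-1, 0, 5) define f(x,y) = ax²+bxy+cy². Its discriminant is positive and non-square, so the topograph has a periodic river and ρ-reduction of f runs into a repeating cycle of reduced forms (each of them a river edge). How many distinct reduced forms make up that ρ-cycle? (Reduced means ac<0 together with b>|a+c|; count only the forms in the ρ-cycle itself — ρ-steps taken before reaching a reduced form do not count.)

D = 20, ⌊√D⌋ = 4
descent: ρ → (5,0,-1)
descent: ρ → (-1,4,1)  [lands on river]
river: ρ → (1,4,-1)
ρ-cycle length = 2 (tail of 2 descent steps not counted)

2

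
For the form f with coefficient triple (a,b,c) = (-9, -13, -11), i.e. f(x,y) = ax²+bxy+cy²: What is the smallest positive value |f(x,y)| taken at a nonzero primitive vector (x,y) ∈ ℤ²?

translate: b→-5 (≡13 mod 18), so (9,13,11)→(9,-5,7)
flip: (9,-5,7)→(7,5,9)
reduced (well bottom): (7,5,9) with a≤c, −a<b≤a
well minimum |f| = |-7| = 7 (negative-definite)

7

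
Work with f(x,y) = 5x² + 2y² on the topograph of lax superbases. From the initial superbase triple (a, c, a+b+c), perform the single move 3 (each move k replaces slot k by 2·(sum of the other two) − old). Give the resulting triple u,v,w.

start (5,2,7) = (f(1,0),f(0,1),f(1,1))
replace slot 3: 2·(5+2) − 7 = 7 → (5,2,7)

5,2,7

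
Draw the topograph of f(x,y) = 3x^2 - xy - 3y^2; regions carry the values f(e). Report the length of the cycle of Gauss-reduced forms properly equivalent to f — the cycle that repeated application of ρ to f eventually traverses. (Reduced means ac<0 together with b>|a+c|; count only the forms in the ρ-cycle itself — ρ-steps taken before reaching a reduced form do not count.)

D = 37, ⌊√D⌋ = 6
descent: ρ → (-3,1,3)  [lands on river]
river: ρ → (3,5,-1)
river: ρ → (-1,5,3)
river: ρ → (3,1,-3)
river: ρ → (-3,5,1)
river: ρ → (1,5,-3)
ρ-cycle length = 6 (tail of 1 descent step not counted)

6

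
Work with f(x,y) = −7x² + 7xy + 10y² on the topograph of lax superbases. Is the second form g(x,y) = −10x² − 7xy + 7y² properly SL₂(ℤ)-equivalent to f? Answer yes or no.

D₁ = 329, D₂ = 329
river cycle of f (length 16): (10, 13, -4), (-4, 11, 13), (13, 15, -2), (-2, 17, 5), (5, 13, -8), (-8, 3, 10), (10, 17, -1), (-1, 17, 10), (10, 3, -8), (-8, 13, 5), … (6 more)
river cycle of g (length 16): (7, 7, -10), (-10, 13, 4), (4, 11, -13), (-13, 15, 2), (2, 17, -5), (-5, 13, 8), (8, 3, -10), (-10, 17, 1), (1, 17, -10), (-10, 3, 8), … (6 more)
cycles differ ⇒ inequivalent

no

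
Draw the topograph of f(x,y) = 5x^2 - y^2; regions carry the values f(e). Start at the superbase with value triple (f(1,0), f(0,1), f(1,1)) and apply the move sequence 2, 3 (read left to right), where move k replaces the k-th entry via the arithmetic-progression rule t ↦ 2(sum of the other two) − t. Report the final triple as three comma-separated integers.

start (5,-1,4) = (f(1,0),f(0,1),f(1,1))
replace slot 2: 2·(5+4) − (-1) = 19 → (5,19,4)
replace slot 3: 2·(5+19) − 4 = 44 → (5,19,44)

5,19,44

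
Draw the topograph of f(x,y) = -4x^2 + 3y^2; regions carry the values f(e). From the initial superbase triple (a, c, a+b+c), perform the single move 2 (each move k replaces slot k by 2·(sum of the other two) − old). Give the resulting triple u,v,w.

start (-4,3,-1) = (f(1,0),f(0,1),f(1,1))
replace slot 2: 2·((-4)+(-1)) − 3 = -13 → (-4,-13,-1)

-4,-13,-1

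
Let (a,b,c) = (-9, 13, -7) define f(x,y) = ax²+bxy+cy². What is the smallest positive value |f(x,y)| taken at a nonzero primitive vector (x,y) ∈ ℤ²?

translate: b→5 (≡-13 mod 18), so (9,-13,7)→(9,5,3)
flip: (9,5,3)→(3,-5,9)
translate: b→1 (≡-5 mod 6), so (3,-5,9)→(3,1,7)
reduced (well bottom): (3,1,7) with a≤c, −a<b≤a
well minimum |f| = |-3| = 3 (negative-definite)

3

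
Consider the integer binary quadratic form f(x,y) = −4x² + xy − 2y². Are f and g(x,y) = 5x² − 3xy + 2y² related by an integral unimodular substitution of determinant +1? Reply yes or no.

D₁ = -31, D₂ = -31
f is negative-definite; reduce −f:
−f: flip: (4,-1,2)→(2,1,4)
−f: reduced (well bottom): (2,1,4) with a≤c, −a<b≤a
flip sign back: reduced form of f is (-2,-1,-4)
g: flip: (5,-3,2)→(2,3,5)
g: translate: b→-1 (≡3 mod 4), so (2,3,5)→(2,-1,4)
g: reduced (well bottom): (2,-1,4) with a≤c, −a<b≤a
reduced forms (-2, -1, -4) vs (2, -1, 4) ⇒ inequivalent

no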